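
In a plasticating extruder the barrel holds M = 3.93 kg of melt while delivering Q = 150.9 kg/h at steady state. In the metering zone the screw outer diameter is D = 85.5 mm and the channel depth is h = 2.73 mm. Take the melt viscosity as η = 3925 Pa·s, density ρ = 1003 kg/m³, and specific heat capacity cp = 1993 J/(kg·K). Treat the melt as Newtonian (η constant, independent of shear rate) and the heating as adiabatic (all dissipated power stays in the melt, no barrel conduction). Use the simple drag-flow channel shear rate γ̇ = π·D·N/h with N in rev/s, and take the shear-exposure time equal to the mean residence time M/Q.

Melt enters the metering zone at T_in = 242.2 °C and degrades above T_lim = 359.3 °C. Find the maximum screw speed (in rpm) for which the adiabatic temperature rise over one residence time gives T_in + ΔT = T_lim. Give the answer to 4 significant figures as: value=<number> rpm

value=15.38 rpm

Q_s = Q / 3600 = 150.9 / 3600 = 0.0419167 kg/s
t_res = M / Q_s = 3.93 ÷ 0.0419167 = 93.7575 s
D = 85.5 mm = 0.0855 m;  h = 2.73 mm = 0.00273 m
ΔT_a = T_lim − T_in = 359.3 °C − 242.2 °C = 117.1 K
Invert ΔT = ηγ̇²t_res/(ρcp) for γ̇: γ̇_max² = ΔT_a ρ cp / (η t_res) = 117.1·1003·1993 / (3925·93.7575) = 636.092 s⁻²
Take the square root: γ̇_max = √(636.092) = 25.2209 s⁻¹
N_max = γ̇_max h / (πD) = 25.2209·0.00273/(π·0.0855) = 0.256334 rev/s → ×60 = 15.38 rpm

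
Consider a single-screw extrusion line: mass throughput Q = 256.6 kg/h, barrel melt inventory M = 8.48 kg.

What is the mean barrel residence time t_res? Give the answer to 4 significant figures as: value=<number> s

value=119.0 s

Convert throughput: Q = 256.6 kg/h = 256.6/3600 = 0.0712778 kg/s
t_res = M / Q_s = 8.48 / 0.0712778 = 118.971 s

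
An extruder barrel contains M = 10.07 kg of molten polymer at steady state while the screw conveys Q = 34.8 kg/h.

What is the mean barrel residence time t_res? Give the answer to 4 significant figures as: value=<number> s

Convert throughput: Q = 34.8 kg/h = 34.8/3600 = 0.00966667 kg/s
t_res = M / Q_s = 10.07 ÷ 0.00966667 = 1041.72 s

value=1042. s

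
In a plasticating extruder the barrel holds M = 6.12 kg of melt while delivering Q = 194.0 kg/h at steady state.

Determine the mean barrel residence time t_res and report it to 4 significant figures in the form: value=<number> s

value=113.6 s

Q_s = Q / 3600 = 194.0 / 3600 = 0.0538889 kg/s
Mean residence time: t_res = M/Q_s = 6.12 kg / 0.0538889 kg/s = 113.567 s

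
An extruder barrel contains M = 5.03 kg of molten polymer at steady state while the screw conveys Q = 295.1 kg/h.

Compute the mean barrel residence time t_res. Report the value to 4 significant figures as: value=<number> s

value=61.36 s

Q_s = Q / 3600 = 295.1 / 3600 = 0.0819722 kg/s
t_res = M / Q_s = 5.03 / 0.0819722 = 61.3623 s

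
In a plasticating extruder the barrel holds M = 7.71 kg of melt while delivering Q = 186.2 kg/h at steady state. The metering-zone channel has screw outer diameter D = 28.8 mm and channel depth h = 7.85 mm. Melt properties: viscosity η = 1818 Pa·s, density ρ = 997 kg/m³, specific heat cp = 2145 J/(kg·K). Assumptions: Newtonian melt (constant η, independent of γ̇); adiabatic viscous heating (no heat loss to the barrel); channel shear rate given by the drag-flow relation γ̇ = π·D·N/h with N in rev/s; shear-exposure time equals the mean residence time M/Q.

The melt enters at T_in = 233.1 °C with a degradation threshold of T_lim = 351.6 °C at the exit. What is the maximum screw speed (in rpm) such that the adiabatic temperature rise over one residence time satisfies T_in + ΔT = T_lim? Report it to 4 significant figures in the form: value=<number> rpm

value=159.2 rpm

Convert throughput: Q = 186.2 kg/h = 186.2/3600 = 0.0517222 kg/s
t_res = M / Q_s = 7.71 / 0.0517222 = 149.066 s
D = 28.8 mm = 0.0288 m;  h = 7.85 mm = 0.00785 m
ΔT_a = T_lim − T_in = 351.6 °C − 233.1 °C = 118.5 K
γ̇_max² = ΔT_a·ρ·cp/(η·t_res) = 118.5·997·2145/(1818·149.066) = 935.125 s⁻²
γ̇_max = √935.125 = 30.5798 s⁻¹
Solve γ̇ = πDN/h for N: N_max = γ̇_max·h/(π·D) = 30.5798 × 0.00785 / (π × 0.0288) = 2.65315 rev/s = 159.189 rpm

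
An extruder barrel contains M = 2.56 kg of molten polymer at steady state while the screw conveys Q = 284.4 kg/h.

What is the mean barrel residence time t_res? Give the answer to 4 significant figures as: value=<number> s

value=32.41 s

Convert throughput: Q = 284.4 kg/h = 284.4/3600 = 0.079 kg/s
Mean residence time: t_res = M/Q_s = 2.56 kg / 0.079 kg/s = 32.4051 s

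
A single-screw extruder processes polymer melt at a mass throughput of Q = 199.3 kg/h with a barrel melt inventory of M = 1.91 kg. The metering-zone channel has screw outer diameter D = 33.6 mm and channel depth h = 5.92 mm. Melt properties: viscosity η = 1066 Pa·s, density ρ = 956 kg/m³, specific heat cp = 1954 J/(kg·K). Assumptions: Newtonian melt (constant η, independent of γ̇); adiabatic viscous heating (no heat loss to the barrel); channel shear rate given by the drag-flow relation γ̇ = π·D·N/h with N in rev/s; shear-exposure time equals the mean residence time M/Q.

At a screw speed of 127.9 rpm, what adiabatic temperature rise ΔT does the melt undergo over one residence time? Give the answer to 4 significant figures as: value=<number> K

Throughput in SI: Q_s = 199.3 kg/h ÷ 3600 s/h = 0.0553611 kg/s
t_res = M / Q_s = 1.91 ÷ 0.0553611 = 34.5008 s
D = 33.6 mm = 0.0336 m;  h = 5.92 mm = 0.00592 m;  N = 127.9 rpm / 60 = 2.13167 rev/s
γ̇ = π·D·N / h = π · 0.0336 · 2.13167 / 0.00592 = 38.009 s⁻¹
ΔT = η·γ̇²·t_res/(ρ·cp) = [1066 × 38.009² × 34.5008] / [956 × 1954] = 28.4431 K

value=28.44 K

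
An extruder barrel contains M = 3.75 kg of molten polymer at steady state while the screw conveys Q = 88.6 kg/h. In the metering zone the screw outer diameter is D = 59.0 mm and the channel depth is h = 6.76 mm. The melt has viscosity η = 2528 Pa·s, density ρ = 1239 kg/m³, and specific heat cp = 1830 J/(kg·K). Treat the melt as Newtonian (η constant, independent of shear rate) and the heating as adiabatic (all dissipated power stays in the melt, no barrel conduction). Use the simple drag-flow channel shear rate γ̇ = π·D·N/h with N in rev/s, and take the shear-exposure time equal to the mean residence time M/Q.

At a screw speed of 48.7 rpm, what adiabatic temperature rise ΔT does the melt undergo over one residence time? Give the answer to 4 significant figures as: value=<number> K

Convert throughput: Q = 88.6 kg/h = 88.6/3600 = 0.0246111 kg/s
Mean residence time: t_res = M/Q_s = 3.75 kg / 0.0246111 kg/s = 152.37 s
Convert to SI: D = 0.059 m, h = 0.00676 m, N = 48.7/60 = 0.811667 rev/s
γ̇ = π·D·N / h = π · 0.059 · 0.811667 / 0.00676 = 22.2553 s⁻¹
ΔT = η·γ̇²·t_res / (ρ·cp) = 2528 · (22.2553)² · 152.37 / (1239 · 1830) = 84.1435 K

value=84.14 K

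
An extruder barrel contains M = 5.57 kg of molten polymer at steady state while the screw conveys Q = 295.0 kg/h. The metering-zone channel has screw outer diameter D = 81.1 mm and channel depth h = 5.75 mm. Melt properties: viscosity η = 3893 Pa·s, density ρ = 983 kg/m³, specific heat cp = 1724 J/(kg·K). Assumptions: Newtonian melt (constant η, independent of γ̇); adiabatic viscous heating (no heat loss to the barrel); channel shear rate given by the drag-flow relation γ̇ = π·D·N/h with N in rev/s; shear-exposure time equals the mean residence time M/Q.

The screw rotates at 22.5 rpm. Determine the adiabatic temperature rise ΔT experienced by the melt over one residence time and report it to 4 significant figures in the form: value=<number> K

value=43.11 K

Convert throughput: Q = 295.0 kg/h = 295.0/3600 = 0.0819444 kg/s
t_res = M / Q_s = 5.57 ÷ 0.0819444 = 67.9729 s
Geometry in metres: D = 81.1 mm → 0.0811 m, h = 5.75 mm → 0.00575 m; screw speed N = 22.5 rpm = 0.375 rev/s
γ̇ = π·D·N / h = π · 0.0811 · 0.375 / 0.00575 = 16.6163 s⁻¹
ΔT = η·γ̇²·t_res/(ρ·cp) = [3893 × 16.6163² × 67.9729] / [983 × 1724] = 43.1119 K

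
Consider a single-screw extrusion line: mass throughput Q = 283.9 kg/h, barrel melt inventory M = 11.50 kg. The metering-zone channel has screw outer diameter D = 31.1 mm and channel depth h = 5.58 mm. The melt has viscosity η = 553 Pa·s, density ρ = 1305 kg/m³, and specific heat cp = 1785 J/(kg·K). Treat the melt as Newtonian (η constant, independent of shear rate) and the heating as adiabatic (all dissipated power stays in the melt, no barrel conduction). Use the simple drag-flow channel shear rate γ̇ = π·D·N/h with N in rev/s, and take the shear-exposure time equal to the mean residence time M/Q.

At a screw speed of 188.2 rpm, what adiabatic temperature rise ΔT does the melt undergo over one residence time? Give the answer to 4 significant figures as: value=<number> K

Q_s = Q / 3600 = 283.9 / 3600 = 0.0788611 kg/s
t_res = M / Q_s = 11.50 / 0.0788611 = 145.826 s
Geometry in metres: D = 31.1 mm → 0.0311 m, h = 5.58 mm → 0.00558 m; screw speed N = 188.2 rpm = 3.13667 rev/s
γ̇ = π D N / h = (π)(0.0311)(3.13667) / 0.00558 = 54.9218 s⁻¹
ΔT = η·γ̇²·t_res / (ρ·cp) = 553 · (54.9218)² · 145.826 / (1305 · 1785) = 104.424 K

value=104.4 K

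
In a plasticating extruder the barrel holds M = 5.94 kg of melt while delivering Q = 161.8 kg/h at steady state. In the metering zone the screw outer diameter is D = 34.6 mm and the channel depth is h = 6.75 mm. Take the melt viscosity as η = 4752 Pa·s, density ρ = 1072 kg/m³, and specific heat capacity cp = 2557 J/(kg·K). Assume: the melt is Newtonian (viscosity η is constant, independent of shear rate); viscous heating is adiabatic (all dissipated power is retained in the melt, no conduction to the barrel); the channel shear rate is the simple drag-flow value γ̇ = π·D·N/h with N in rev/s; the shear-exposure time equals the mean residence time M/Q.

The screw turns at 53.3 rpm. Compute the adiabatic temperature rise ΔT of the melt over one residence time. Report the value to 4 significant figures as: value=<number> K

value=46.89 K

Throughput in SI: Q_s = 161.8 kg/h ÷ 3600 s/h = 0.0449444 kg/s
t_res = M / Q_s = 5.94 ÷ 0.0449444 = 132.163 s
Convert to SI: D = 0.0346 m, h = 0.00675 m, N = 53.3/60 = 0.888333 rev/s
γ̇ = π D N / h = (π)(0.0346)(0.888333) / 0.00675 = 14.3053 s⁻¹
ΔT = η·γ̇²·t_res / (ρ·cp) = 4752 · (14.3053)² · 132.163 / (1072 · 2557) = 46.8876 K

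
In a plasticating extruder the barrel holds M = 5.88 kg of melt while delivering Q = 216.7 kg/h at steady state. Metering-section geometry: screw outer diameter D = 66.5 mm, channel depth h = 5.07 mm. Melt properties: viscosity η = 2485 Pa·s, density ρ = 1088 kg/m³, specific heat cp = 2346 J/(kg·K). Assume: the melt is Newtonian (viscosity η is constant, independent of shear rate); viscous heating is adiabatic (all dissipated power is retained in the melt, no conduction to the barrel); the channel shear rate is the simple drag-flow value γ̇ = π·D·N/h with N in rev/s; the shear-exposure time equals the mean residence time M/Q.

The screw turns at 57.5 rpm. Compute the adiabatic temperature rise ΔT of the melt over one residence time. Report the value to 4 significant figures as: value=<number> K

Q_s = Q / 3600 = 216.7 / 3600 = 0.0601944 kg/s
t_res = M / Q_s = 5.88 ÷ 0.0601944 = 97.6834 s
D = 66.5 mm = 0.0665 m;  h = 5.07 mm = 0.00507 m;  N = 57.5 rpm / 60 = 0.958333 rev/s
γ̇ = π D N / h = (π)(0.0665)(0.958333) / 0.00507 = 39.4894 s⁻¹
ΔT = η·γ̇²·t_res / (ρ·cp) = 2485 · (39.4894)² · 97.6834 / (1088 · 2346) = 148.303 K

value=148.3 K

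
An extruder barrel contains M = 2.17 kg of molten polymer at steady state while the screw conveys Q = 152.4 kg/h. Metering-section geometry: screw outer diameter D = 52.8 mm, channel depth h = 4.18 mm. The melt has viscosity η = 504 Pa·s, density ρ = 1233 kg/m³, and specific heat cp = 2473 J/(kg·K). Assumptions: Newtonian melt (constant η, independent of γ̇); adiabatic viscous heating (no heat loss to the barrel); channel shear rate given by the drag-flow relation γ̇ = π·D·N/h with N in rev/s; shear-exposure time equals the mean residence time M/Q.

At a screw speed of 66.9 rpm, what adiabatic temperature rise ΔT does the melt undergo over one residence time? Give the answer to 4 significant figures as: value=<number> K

Q_s = Q / 3600 = 152.4 / 3600 = 0.0423333 kg/s
t_res = M / Q_s = 2.17 / 0.0423333 = 51.2598 s
Geometry in metres: D = 52.8 mm → 0.0528 m, h = 4.18 mm → 0.00418 m; screw speed N = 66.9 rpm = 1.115 rev/s
γ̇ = π·D·N / h = π · 0.0528 · 1.115 / 0.00418 = 44.2469 s⁻¹
ΔT = η·γ̇²·t_res / (ρ·cp) = 504 · (44.2469)² · 51.2598 / (1233 · 2473) = 16.5877 K

value=16.59 K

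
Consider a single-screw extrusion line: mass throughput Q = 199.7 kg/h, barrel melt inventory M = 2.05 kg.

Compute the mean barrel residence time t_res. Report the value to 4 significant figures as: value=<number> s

value=36.96 s

Throughput in SI: Q_s = 199.7 kg/h ÷ 3600 s/h = 0.0554722 kg/s
t_res = M / Q_s = 2.05 / 0.0554722 = 36.9554 s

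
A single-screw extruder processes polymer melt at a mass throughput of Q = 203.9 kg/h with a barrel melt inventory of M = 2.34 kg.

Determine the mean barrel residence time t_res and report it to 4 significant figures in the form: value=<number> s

Q_s = Q / 3600 = 203.9 / 3600 = 0.0566389 kg/s
t_res = M / Q_s = 2.34 ÷ 0.0566389 = 41.3144 s

value=41.31 s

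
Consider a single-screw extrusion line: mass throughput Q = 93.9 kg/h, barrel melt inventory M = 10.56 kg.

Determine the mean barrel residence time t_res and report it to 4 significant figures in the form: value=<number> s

value=404.9 s

Q_s = Q / 3600 = 93.9 / 3600 = 0.0260833 kg/s
t_res = M / Q_s = 10.56 / 0.0260833 = 404.856 s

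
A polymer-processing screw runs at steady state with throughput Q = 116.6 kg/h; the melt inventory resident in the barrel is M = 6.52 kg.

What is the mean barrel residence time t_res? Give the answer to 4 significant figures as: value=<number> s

value=201.3 s

Q_s = Q / 3600 = 116.6 / 3600 = 0.0323889 kg/s
t_res = M / Q_s = 6.52 ÷ 0.0323889 = 201.304 s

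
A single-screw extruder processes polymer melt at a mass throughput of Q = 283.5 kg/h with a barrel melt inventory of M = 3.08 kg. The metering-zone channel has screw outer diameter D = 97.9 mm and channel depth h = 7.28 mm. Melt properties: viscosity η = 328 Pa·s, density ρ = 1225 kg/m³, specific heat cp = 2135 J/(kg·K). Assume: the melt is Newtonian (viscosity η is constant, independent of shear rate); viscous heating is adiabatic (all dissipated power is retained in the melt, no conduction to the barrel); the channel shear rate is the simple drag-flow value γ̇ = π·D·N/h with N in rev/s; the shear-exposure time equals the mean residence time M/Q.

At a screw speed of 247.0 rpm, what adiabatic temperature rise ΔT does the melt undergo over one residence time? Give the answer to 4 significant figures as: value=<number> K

Throughput in SI: Q_s = 283.5 kg/h ÷ 3600 s/h = 0.07875 kg/s
t_res = M / Q_s = 3.08 / 0.07875 = 39.1111 s
Geometry in metres: D = 97.9 mm → 0.0979 m, h = 7.28 mm → 0.00728 m; screw speed N = 247.0 rpm = 4.11667 rev/s
γ̇ = π·D·N / h = π · 0.0979 · 4.11667 / 0.00728 = 173.919 s⁻¹
ΔT = η·γ̇²·t_res/(ρ·cp) = [328 × 173.919² × 39.1111] / [1225 × 2135] = 148.366 K

value=148.4 K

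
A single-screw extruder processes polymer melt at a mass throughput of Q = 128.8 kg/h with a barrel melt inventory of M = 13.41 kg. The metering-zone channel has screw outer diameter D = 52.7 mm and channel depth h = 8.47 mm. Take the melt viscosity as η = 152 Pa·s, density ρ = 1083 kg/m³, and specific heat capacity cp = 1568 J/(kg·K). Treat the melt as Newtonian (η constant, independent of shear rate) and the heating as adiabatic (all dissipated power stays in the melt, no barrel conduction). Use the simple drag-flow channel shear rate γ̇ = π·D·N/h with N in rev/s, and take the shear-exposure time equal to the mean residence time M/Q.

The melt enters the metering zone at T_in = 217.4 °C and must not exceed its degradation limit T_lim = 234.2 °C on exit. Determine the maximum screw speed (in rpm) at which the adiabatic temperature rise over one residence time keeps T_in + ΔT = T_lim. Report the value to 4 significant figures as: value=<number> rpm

Throughput in SI: Q_s = 128.8 kg/h ÷ 3600 s/h = 0.0357778 kg/s
t_res = M / Q_s = 13.41 / 0.0357778 = 374.814 s
D = 52.7 mm = 0.0527 m;  h = 8.47 mm = 0.00847 m
Allowable rise: ΔT_a = T_lim − T_in = 234.2 − 217.4 = 16.8 K
γ̇_max² = ΔT_a·ρ·cp/(η·t_res) = 16.8·1083·1568/(152·374.814) = 500.754 s⁻²
γ̇_max = sqrt(500.754) = 22.3775 s⁻¹
Solve γ̇ = πDN/h for N: N_max = γ̇_max·h/(π·D) = 22.3775 × 0.00847 / (π × 0.0527) = 1.14482 rev/s = 68.6889 rpm

value=68.69 rpm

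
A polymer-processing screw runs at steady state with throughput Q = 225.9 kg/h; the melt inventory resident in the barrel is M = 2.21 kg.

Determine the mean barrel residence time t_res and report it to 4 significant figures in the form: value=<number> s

value=35.22 s

Convert throughput: Q = 225.9 kg/h = 225.9/3600 = 0.06275 kg/s
Mean residence time: t_res = M/Q_s = 2.21 kg / 0.06275 kg/s = 35.2191 s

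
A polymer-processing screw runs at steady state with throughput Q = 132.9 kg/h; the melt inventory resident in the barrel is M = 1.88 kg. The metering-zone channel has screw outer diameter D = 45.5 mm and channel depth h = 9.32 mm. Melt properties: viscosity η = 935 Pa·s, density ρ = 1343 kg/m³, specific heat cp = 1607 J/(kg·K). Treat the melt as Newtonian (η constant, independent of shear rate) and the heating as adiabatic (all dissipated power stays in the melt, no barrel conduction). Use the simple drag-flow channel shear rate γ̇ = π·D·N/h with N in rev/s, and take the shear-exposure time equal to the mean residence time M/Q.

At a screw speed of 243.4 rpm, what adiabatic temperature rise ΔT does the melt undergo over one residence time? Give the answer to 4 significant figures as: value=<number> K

Throughput in SI: Q_s = 132.9 kg/h ÷ 3600 s/h = 0.0369167 kg/s
t_res = M / Q_s = 1.88 / 0.0369167 = 50.9255 s
Convert to SI: D = 0.0455 m, h = 0.00932 m, N = 243.4/60 = 4.05667 rev/s
γ̇ = π D N / h = (π)(0.0455)(4.05667) / 0.00932 = 62.2178 s⁻¹
Adiabatic rise: ΔT = η γ̇² t_res / (ρ cp) = 935·(62.2178)²·50.9255 / (1343·1607) = 85.4052 K

value=85.41 K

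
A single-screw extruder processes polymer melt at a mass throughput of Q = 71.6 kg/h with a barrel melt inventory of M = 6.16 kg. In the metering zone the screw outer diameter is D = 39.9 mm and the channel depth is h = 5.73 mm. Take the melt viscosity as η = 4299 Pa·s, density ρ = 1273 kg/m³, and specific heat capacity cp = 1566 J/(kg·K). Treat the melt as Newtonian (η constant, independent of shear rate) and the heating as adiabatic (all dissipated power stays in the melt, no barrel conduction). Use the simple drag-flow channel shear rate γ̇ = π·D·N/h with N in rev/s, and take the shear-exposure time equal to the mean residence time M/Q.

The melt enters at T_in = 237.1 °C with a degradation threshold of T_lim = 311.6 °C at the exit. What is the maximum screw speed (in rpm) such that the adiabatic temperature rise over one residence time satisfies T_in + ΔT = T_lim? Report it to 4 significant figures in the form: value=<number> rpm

Throughput in SI: Q_s = 71.6 kg/h ÷ 3600 s/h = 0.0198889 kg/s
Mean residence time: t_res = M/Q_s = 6.16 kg / 0.0198889 kg/s = 309.721 s
Convert to metres: D = 0.0399 m, h = 0.00573 m
ΔT_a = T_lim − T_in = 311.6 − 237.1 = 74.5 K
γ̇_max² = ΔT_a·ρ·cp / (η·t_res) = [74.5 × 1273 × 1566] / [4299 × 309.721] = 111.542 s⁻²
γ̇_max = sqrt(111.542) = 10.5613 s⁻¹
N_max = γ̇_max h / (πD) = 10.5613·0.00573/(π·0.0399) = 0.482782 rev/s → ×60 = 28.9669 rpm

value=28.97 rpm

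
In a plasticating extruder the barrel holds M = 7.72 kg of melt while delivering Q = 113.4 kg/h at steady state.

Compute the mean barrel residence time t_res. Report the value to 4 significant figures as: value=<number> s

value=245.1 s

Q_s = Q / 3600 = 113.4 / 3600 = 0.0315 kg/s
t_res = M / Q_s = 7.72 / 0.0315 = 245.079 s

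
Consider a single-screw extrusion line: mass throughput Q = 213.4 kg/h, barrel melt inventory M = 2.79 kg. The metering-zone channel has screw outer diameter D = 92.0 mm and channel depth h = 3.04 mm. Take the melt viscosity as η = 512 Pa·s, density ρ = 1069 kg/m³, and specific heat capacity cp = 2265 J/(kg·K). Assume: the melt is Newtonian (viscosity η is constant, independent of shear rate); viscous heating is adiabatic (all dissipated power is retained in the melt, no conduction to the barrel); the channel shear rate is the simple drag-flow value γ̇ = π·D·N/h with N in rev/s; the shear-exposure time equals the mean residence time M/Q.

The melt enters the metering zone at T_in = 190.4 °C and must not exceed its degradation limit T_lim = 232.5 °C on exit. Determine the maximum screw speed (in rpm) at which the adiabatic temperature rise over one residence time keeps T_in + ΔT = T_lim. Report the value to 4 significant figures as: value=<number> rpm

Throughput in SI: Q_s = 213.4 kg/h ÷ 3600 s/h = 0.0592778 kg/s
t_res = M / Q_s = 2.79 ÷ 0.0592778 = 47.0665 s
Convert to metres: D = 0.092 m, h = 0.00304 m
ΔT_a = T_lim − T_in = 232.5 °C − 190.4 °C = 42.1 K
Invert ΔT = ηγ̇²t_res/(ρcp) for γ̇: γ̇_max² = ΔT_a ρ cp / (η t_res) = 42.1·1069·2265 / (512·47.0665) = 4230.05 s⁻²
γ̇_max = sqrt(4230.05) = 65.0389 s⁻¹
Solve γ̇ = πDN/h for N: N_max = γ̇_max·h/(π·D) = 65.0389 × 0.00304 / (π × 0.092) = 0.684083 rev/s = 41.045 rpm

value=41.04 rpm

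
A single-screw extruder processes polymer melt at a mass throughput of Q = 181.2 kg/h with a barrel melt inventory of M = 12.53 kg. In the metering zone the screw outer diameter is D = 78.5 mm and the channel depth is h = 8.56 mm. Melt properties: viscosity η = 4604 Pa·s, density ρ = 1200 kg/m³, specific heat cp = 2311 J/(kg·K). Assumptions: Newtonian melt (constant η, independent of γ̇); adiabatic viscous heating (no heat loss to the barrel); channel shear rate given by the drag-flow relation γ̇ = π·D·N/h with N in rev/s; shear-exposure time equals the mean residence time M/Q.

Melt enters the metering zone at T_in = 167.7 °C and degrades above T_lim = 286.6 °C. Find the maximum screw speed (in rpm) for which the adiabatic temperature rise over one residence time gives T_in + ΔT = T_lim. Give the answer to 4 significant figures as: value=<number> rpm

value=35.32 rpm

Q_s = Q / 3600 = 181.2 / 3600 = 0.0503333 kg/s
t_res = M / Q_s = 12.53 ÷ 0.0503333 = 248.94 s
Convert to metres: D = 0.0785 m, h = 0.00856 m
Allowable rise: ΔT_a = T_lim − T_in = 286.6 − 167.7 = 118.9 K
γ̇_max² = ΔT_a·ρ·cp / (η·t_res) = [118.9 × 1200 × 2311] / [4604 × 248.94] = 287.695 s⁻²
γ̇_max = √287.695 = 16.9616 s⁻¹
N_max = γ̇_max h / (πD) = 16.9616·0.00856/(π·0.0785) = 0.588736 rev/s → ×60 = 35.3241 rpm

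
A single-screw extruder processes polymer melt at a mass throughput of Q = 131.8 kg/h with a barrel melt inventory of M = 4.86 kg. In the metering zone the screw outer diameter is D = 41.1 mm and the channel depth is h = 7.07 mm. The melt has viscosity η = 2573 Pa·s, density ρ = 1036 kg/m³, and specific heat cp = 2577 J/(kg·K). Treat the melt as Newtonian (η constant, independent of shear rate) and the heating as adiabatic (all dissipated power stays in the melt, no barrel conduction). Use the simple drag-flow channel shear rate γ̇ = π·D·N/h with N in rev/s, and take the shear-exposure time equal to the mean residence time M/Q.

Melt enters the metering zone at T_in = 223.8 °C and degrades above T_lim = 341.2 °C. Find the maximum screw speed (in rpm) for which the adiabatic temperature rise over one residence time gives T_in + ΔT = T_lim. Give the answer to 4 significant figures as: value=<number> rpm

value=99.52 rpm

Throughput in SI: Q_s = 131.8 kg/h ÷ 3600 s/h = 0.0366111 kg/s
t_res = M / Q_s = 4.86 / 0.0366111 = 132.747 s
Geometry in SI: D = 41.1 mm → 0.0411 m, h = 7.07 mm → 0.00707 m
ΔT_a = T_lim − T_in = 341.2 − 223.8 = 117.4 K
γ̇_max² = ΔT_a·ρ·cp/(η·t_res) = 117.4·1036·2577/(2573·132.747) = 917.654 s⁻²
Take the square root: γ̇_max = √(917.654) = 30.2928 s⁻¹
N_max = γ̇_max h / (πD) = 30.2928·0.00707/(π·0.0411) = 1.6587 rev/s → ×60 = 99.5219 rpm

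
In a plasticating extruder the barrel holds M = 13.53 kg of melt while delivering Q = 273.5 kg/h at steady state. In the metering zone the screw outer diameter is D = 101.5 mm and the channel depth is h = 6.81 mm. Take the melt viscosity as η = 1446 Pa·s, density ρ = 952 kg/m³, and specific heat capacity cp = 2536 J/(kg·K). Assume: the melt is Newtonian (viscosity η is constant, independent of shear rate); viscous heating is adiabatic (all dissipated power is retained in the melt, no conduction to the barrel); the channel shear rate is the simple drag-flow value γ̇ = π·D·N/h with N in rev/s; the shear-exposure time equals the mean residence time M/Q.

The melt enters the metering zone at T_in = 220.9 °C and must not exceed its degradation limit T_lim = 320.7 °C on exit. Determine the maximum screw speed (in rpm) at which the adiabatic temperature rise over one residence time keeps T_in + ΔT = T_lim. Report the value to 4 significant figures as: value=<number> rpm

Throughput in SI: Q_s = 273.5 kg/h ÷ 3600 s/h = 0.0759722 kg/s
t_res = M / Q_s = 13.53 / 0.0759722 = 178.091 s
Geometry in SI: D = 101.5 mm → 0.1015 m, h = 6.81 mm → 0.00681 m
Allowable rise: ΔT_a = T_lim − T_in = 320.7 − 220.9 = 99.8 K
Invert ΔT = ηγ̇²t_res/(ρcp) for γ̇: γ̇_max² = ΔT_a ρ cp / (η t_res) = 99.8·952·2536 / (1446·178.091) = 935.633 s⁻²
γ̇_max = √935.633 = 30.5881 s⁻¹
Solve γ̇ = πDN/h for N: N_max = γ̇_max·h/(π·D) = 30.5881 × 0.00681 / (π × 0.1015) = 0.653257 rev/s = 39.1954 rpm

value=39.20 rpm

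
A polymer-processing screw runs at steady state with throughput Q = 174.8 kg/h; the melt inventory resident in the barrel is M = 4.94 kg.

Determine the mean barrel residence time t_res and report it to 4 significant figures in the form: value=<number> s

Throughput in SI: Q_s = 174.8 kg/h ÷ 3600 s/h = 0.0485556 kg/s
Mean residence time: t_res = M/Q_s = 4.94 kg / 0.0485556 kg/s = 101.739 s

value=101.7 s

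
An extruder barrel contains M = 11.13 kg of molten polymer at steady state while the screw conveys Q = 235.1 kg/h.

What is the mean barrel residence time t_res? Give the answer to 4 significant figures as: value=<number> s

Throughput in SI: Q_s = 235.1 kg/h ÷ 3600 s/h = 0.0653056 kg/s
t_res = M / Q_s = 11.13 ÷ 0.0653056 = 170.43 s

value=170.4 s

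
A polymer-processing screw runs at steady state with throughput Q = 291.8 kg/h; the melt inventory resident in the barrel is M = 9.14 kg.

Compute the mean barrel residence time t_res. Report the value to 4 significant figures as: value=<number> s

Q_s = Q / 3600 = 291.8 / 3600 = 0.0810556 kg/s
t_res = M / Q_s = 9.14 / 0.0810556 = 112.762 s

value=112.8 s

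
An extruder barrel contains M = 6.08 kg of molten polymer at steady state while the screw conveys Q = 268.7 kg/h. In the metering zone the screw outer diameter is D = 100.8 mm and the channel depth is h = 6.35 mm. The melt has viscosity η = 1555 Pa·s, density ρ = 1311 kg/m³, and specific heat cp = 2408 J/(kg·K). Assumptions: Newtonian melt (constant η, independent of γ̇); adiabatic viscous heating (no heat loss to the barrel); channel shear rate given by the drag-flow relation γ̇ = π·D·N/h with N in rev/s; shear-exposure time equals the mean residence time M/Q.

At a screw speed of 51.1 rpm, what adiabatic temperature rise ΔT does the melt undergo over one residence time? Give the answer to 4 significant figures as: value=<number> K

value=72.38 K

Q_s = Q / 3600 = 268.7 / 3600 = 0.0746389 kg/s
Mean residence time: t_res = M/Q_s = 6.08 kg / 0.0746389 kg/s = 81.4589 s
Convert to SI: D = 0.1008 m, h = 0.00635 m, N = 51.1/60 = 0.851667 rev/s
γ̇ = π·D·N / h = π · 0.1008 · 0.851667 / 0.00635 = 42.4724 s⁻¹
ΔT = η·γ̇²·t_res / (ρ·cp) = 1555 · (42.4724)² · 81.4589 / (1311 · 2408) = 72.3806 K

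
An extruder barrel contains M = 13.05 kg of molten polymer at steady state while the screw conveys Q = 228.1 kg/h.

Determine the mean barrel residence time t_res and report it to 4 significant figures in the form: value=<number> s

Throughput in SI: Q_s = 228.1 kg/h ÷ 3600 s/h = 0.0633611 kg/s
t_res = M / Q_s = 13.05 / 0.0633611 = 205.962 s

value=206.0 s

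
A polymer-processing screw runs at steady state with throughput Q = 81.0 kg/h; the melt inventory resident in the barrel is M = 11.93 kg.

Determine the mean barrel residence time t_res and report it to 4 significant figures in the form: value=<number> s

value=530.2 s

Q_s = Q / 3600 = 81.0 / 3600 = 0.0225 kg/s
Mean residence time: t_res = M/Q_s = 11.93 kg / 0.0225 kg/s = 530.222 s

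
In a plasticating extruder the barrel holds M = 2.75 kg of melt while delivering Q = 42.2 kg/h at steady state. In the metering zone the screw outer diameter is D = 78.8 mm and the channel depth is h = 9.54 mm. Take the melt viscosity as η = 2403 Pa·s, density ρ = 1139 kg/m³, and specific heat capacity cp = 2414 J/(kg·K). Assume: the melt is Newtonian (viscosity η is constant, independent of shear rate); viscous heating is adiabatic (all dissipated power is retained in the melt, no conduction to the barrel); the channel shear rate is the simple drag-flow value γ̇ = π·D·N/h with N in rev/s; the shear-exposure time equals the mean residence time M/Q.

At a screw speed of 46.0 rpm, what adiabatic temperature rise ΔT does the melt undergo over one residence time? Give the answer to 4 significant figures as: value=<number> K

Convert throughput: Q = 42.2 kg/h = 42.2/3600 = 0.0117222 kg/s
t_res = M / Q_s = 2.75 ÷ 0.0117222 = 234.597 s
D = 78.8 mm = 0.0788 m;  h = 9.54 mm = 0.00954 m;  N = 46.0 rpm / 60 = 0.766667 rev/s
γ̇ = π·D·N / h = π · 0.0788 · 0.766667 / 0.00954 = 19.8946 s⁻¹
ΔT = η·γ̇²·t_res / (ρ·cp) = 2403 · (19.8946)² · 234.597 / (1139 · 2414) = 81.1492 K

value=81.15 K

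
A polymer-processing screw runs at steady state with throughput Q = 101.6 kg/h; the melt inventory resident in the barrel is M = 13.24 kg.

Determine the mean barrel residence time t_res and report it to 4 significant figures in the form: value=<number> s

value=469.1 s

Throughput in SI: Q_s = 101.6 kg/h ÷ 3600 s/h = 0.0282222 kg/s
t_res = M / Q_s = 13.24 / 0.0282222 = 469.134 s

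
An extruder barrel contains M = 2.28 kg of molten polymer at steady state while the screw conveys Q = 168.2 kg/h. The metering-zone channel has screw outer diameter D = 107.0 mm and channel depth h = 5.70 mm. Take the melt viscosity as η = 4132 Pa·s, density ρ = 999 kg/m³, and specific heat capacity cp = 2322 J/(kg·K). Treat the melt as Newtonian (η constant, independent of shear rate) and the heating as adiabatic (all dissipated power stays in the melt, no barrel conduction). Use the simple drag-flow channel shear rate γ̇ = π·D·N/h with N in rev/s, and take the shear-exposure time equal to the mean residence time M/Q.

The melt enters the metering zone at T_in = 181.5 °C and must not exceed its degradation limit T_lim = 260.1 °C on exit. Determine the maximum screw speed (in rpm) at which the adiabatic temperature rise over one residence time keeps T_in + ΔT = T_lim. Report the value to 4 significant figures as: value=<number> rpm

value=30.59 rpm

Throughput in SI: Q_s = 168.2 kg/h ÷ 3600 s/h = 0.0467222 kg/s
t_res = M / Q_s = 2.28 ÷ 0.0467222 = 48.799 s
D = 107.0 mm = 0.107 m;  h = 5.70 mm = 0.0057 m
ΔT_a = T_lim − T_in = 260.1 °C − 181.5 °C = 78.6 K
γ̇_max² = ΔT_a·ρ·cp/(η·t_res) = 78.6·999·2322/(4132·48.799) = 904.229 s⁻²
γ̇_max = √904.229 = 30.0704 s⁻¹
N_max = γ̇_max h / (πD) = 30.0704·0.0057/(π·0.107) = 0.509895 rev/s → ×60 = 30.5937 rpm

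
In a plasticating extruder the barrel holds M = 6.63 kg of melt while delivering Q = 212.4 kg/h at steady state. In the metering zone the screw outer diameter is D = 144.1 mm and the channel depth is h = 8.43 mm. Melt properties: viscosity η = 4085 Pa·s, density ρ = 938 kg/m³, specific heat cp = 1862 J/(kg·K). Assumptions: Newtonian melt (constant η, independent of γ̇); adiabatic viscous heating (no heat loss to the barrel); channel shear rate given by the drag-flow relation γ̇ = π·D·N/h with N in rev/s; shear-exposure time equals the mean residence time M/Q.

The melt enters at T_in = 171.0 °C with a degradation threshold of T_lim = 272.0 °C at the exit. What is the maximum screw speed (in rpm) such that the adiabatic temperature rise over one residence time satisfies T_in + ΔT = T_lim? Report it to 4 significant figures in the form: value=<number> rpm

Throughput in SI: Q_s = 212.4 kg/h ÷ 3600 s/h = 0.059 kg/s
Mean residence time: t_res = M/Q_s = 6.63 kg / 0.059 kg/s = 112.373 s
Convert to metres: D = 0.1441 m, h = 0.00843 m
Allowable rise: ΔT_a = T_lim − T_in = 272.0 − 171.0 = 101 K
Invert ΔT = ηγ̇²t_res/(ρcp) for γ̇: γ̇_max² = ΔT_a ρ cp / (η t_res) = 101·938·1862 / (4085·112.373) = 384.282 s⁻²
Take the square root: γ̇_max = √(384.282) = 19.6031 s⁻¹
N_max = γ̇_max h / (πD) = 19.6031·0.00843/(π·0.1441) = 0.365039 rev/s → ×60 = 21.9023 rpm

value=21.90 rpm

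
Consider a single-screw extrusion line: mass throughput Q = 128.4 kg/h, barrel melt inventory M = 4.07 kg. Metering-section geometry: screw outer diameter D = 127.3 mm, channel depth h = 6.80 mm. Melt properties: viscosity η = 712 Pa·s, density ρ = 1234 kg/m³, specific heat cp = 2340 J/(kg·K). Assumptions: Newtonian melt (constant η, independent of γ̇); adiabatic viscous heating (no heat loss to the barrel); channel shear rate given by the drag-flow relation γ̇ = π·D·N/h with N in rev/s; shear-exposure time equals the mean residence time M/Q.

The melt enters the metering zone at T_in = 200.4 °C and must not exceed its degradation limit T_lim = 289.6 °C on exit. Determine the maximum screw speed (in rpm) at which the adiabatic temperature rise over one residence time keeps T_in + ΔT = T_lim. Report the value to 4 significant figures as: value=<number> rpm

value=57.44 rpm

Q_s = Q / 3600 = 128.4 / 3600 = 0.0356667 kg/s
t_res = M / Q_s = 4.07 / 0.0356667 = 114.112 s
Convert to metres: D = 0.1273 m, h = 0.0068 m
ΔT_a = T_lim − T_in = 289.6 − 200.4 = 89.2 K
γ̇_max² = ΔT_a·ρ·cp / (η·t_res) = [89.2 × 1234 × 2340] / [712 × 114.112] = 3170.18 s⁻²
γ̇_max = √3170.18 = 56.3044 s⁻¹
N_max = γ̇_max h / (πD) = 56.3044·0.0068/(π·0.1273) = 0.957354 rev/s → ×60 = 57.4413 rpm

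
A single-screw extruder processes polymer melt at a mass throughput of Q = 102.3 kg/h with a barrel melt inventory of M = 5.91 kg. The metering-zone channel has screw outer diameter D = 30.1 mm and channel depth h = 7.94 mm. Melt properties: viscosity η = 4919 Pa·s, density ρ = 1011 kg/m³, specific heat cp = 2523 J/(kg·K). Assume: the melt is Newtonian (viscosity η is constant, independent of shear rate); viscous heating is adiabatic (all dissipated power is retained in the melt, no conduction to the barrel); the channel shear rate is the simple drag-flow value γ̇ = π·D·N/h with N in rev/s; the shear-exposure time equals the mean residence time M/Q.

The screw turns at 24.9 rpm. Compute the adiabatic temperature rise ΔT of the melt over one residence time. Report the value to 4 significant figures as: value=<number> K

value=9.797 K

Convert throughput: Q = 102.3 kg/h = 102.3/3600 = 0.0284167 kg/s
Mean residence time: t_res = M/Q_s = 5.91 kg / 0.0284167 kg/s = 207.977 s
D = 30.1 mm = 0.0301 m;  h = 7.94 mm = 0.00794 m;  N = 24.9 rpm / 60 = 0.415 rev/s
Shear rate: γ̇ = πDN/h = π·0.0301·0.415/0.00794 = 4.94247 s⁻¹
Adiabatic rise: ΔT = η γ̇² t_res / (ρ cp) = 4919·(4.94247)²·207.977 / (1011·2523) = 9.7974 K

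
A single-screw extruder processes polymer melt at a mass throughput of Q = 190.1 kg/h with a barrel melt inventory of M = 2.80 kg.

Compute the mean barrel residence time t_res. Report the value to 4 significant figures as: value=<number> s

value=53.02 s

Convert throughput: Q = 190.1 kg/h = 190.1/3600 = 0.0528056 kg/s
t_res = M / Q_s = 2.80 ÷ 0.0528056 = 53.0247 s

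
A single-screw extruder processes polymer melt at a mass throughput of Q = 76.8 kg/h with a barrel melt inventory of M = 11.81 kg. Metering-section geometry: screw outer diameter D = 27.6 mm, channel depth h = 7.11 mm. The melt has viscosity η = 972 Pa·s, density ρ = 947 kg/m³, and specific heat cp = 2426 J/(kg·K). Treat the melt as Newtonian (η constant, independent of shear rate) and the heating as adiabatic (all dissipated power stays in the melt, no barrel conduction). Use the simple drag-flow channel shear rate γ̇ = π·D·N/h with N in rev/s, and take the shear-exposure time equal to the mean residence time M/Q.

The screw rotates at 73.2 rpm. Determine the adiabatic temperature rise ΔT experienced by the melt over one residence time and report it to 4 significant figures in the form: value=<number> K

value=51.85 K

Q_s = Q / 3600 = 76.8 / 3600 = 0.0213333 kg/s
Mean residence time: t_res = M/Q_s = 11.81 kg / 0.0213333 kg/s = 553.594 s
D = 27.6 mm = 0.0276 m;  h = 7.11 mm = 0.00711 m;  N = 73.2 rpm / 60 = 1.22 rev/s
γ̇ = π·D·N / h = π · 0.0276 · 1.22 / 0.00711 = 14.8782 s⁻¹
ΔT = η·γ̇²·t_res/(ρ·cp) = [972 × 14.8782² × 553.594] / [947 × 2426] = 51.846 K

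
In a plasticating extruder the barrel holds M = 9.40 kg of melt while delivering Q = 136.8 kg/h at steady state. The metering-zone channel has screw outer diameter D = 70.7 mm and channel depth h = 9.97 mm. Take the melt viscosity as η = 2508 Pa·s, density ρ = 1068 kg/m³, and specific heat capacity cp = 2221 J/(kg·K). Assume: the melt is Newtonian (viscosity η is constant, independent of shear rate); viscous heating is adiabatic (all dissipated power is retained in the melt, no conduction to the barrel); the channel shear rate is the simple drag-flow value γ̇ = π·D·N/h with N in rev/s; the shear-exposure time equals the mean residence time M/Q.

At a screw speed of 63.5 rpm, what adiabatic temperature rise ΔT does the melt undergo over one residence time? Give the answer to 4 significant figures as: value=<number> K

value=145.4 K

Q_s = Q / 3600 = 136.8 / 3600 = 0.038 kg/s
t_res = M / Q_s = 9.40 / 0.038 = 247.368 s
Convert to SI: D = 0.0707 m, h = 0.00997 m, N = 63.5/60 = 1.05833 rev/s
γ̇ = π·D·N / h = π · 0.0707 · 1.05833 / 0.00997 = 23.5774 s⁻¹
ΔT = η·γ̇²·t_res/(ρ·cp) = [2508 × 23.5774² × 247.368] / [1068 × 2221] = 145.394 K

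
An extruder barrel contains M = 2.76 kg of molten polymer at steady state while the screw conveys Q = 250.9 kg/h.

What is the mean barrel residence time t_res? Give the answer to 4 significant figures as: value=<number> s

value=39.60 s

Throughput in SI: Q_s = 250.9 kg/h ÷ 3600 s/h = 0.0696944 kg/s
t_res = M / Q_s = 2.76 / 0.0696944 = 39.6014 s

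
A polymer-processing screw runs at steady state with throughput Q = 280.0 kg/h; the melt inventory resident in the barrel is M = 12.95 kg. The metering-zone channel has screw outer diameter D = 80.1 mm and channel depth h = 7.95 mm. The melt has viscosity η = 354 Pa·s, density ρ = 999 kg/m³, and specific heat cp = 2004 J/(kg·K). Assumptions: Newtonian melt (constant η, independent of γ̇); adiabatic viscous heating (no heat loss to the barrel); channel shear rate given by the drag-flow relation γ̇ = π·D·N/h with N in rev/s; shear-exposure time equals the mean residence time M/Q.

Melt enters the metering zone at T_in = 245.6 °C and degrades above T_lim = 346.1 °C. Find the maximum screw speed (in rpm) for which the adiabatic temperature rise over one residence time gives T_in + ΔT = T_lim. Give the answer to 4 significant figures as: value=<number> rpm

Convert throughput: Q = 280.0 kg/h = 280.0/3600 = 0.0777778 kg/s
t_res = M / Q_s = 12.95 ÷ 0.0777778 = 166.5 s
Geometry in SI: D = 80.1 mm → 0.0801 m, h = 7.95 mm → 0.00795 m
ΔT_a = T_lim − T_in = 346.1 °C − 245.6 °C = 100.5 K
γ̇_max² = ΔT_a·ρ·cp / (η·t_res) = [100.5 × 999 × 2004] / [354 × 166.5] = 3413.59 s⁻²
γ̇_max = sqrt(3413.59) = 58.426 s⁻¹
Solve γ̇ = πDN/h for N: N_max = γ̇_max·h/(π·D) = 58.426 × 0.00795 / (π × 0.0801) = 1.84583 rev/s = 110.75 rpm

value=110.7 rpm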